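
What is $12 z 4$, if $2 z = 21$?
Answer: $504$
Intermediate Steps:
$z = \frac{21}{2}$ ($z = \frac{1}{2} \cdot 21 = \frac{21}{2} \approx 10.5$)
$12 z 4 = 12 \cdot \frac{21}{2} \cdot 4 = 126 \cdot 4 = 504$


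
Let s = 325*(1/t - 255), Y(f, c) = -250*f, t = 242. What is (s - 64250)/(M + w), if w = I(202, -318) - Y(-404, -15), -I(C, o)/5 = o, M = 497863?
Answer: -35603925/96425626 ≈ -0.36924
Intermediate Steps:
I(C, o) = -5*o
w = -99410 (w = -5*(-318) - (-250)*(-404) = 1590 - 1*101000 = 1590 - 101000 = -99410)
s = -20055425/242 (s = 325*(1/242 - 255) = 325*(-61709/242) = -20055425/242 ≈ -82874.)
(s - 64250)/(M + w) = (-20055425/242 - 64250)/(497863 - 99410) = -35603925/242/398453 = -35603925/242*1/398453 = -35603925/96425626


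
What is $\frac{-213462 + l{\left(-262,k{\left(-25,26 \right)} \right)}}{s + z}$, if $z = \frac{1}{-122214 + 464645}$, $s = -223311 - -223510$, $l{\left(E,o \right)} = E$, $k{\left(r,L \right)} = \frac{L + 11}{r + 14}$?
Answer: $- \frac{36592861522}{34071885} \approx -1074.0$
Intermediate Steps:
$k{\left(r,L \right)} = \frac{11 + L}{14 + r}$
$s = 199$ ($s = -223311 + 223510 = 199$)
$z = \frac{1}{342431} \approx 2.9203 \cdot 10^{-6}$
$\frac{-213462 + l{\left(-262,k{\left(-25,26 \right)} \right)}}{s + z} = \frac{-213462 - 262}{199 + \frac{1}{342431}} = - \frac{213724}{\frac{68143770}{342431}} = \left(-213724\right) \frac{342431}{68143770} = - \frac{36592861522}{34071885}$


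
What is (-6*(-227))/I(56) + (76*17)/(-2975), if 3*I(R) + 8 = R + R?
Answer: 353573/9100 ≈ 38.854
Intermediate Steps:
I(R) = -8/3 + 2*R/3 (I(R) = -8/3 + (R + R)/3 = -8/3 + (2*R)/3 = -8/3 + 2*R/3)
(-6*(-227))/I(56) + (76*17)/(-2975) = (-6*(-227))/(-8/3 + (2/3)*56) + (76*17)/(-2975) = 1362/(-8/3 + 112/3) + 1292*(-1/2975) = 1362/(104/3) - 76/175 = 1362*(3/104) - 76/175 = 2043/52 - 76/175 = 353573/9100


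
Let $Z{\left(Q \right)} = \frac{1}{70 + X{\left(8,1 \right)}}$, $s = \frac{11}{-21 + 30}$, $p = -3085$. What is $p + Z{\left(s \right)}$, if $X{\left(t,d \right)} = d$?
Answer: $- \frac{219034}{71} \approx -3085.0$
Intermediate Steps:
$s = \frac{11}{9} \approx 1.2222$
$Z{\left(Q \right)} = \frac{1}{71}$ ($Z{\left(Q \right)} = \frac{1}{70 + 1} = \frac{1}{71}$)
$p + Z{\left(s \right)} = -3085 + \frac{1}{71} = - \frac{219034}{71}$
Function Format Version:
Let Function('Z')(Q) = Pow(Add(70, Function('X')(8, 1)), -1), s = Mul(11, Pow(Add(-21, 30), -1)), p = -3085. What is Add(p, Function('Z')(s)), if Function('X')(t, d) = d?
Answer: Rational(-219034, 71) ≈ -3085.0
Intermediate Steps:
s = Rational(11, 9) (s = Mul(11, Pow(9, -1)) = Mul(11, Rational(1, 9)) = Rational(11, 9) ≈ 1.2222)
Function('Z')(Q) = Rational(1, 71) (Function('Z')(Q) = Pow(Add(70, 1), -1) = Pow(71, -1) = Rational(1, 71))
Add(p, Function('Z')(s)) = Add(-3085, Rational(1, 71)) = Rational(-219034, 71)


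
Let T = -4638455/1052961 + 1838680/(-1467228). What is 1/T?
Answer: -18392069787/104068206955 ≈ -0.17673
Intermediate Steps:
T = -104068206955/18392069787 (T = -4638455*1/1052961 + 1838680*(-1/1467228) = -4638455/1052961 - 459670/366807 = -104068206955/18392069787 ≈ -5.6583)
1/T = 1/(-104068206955/18392069787) = -18392069787/104068206955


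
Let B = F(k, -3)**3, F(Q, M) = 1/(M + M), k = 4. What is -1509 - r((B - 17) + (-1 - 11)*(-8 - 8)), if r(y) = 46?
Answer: -1555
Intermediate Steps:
F(Q, M) = 1/(2*M)
B = -1/216 (B = ((1/2)/(-3))**3 = ((1/2)*(-1/3))**3 = (-1/6)**3 = -1/216 ≈ -0.0046296)
-1509 - r((B - 17) + (-1 - 11)*(-8 - 8)) = -1509 - 1*46 = -1509 - 46 = -1555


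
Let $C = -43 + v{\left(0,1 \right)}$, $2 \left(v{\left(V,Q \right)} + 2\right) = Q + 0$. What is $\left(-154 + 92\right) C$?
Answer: $2759$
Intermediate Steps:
$v{\left(V,Q \right)} = -2 + \frac{Q}{2}$ ($v{\left(V,Q \right)} = -2 + \frac{Q + 0}{2} = -2 + \frac{Q}{2}$)
$C = - \frac{89}{2}$ ($C = -43 + \left(-2 + \frac{1}{2} \cdot 1\right) = -43 + \left(-2 + \frac{1}{2}\right) = -43 - \frac{3}{2} = - \frac{89}{2} \approx -44.5$)
$\left(-154 + 92\right) C = \left(-154 + 92\right) \left(- \frac{89}{2}\right) = \left(-62\right) \left(- \frac{89}{2}\right) = 2759$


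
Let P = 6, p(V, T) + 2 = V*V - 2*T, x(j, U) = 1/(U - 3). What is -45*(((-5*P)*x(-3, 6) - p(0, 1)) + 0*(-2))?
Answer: 270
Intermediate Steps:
x(j, U) = 1/(-3 + U)
p(V, T) = -2 + V² - 2*T (p(V, T) = -2 + (V*V - 2*T) = -2 + (V² - 2*T) = -2 + V² - 2*T)
-45*(((-5*P)*x(-3, 6) - p(0, 1)) + 0*(-2)) = -45*(((-5*6)/(-3 + 6) - (-2 + 0² - 2*1)) + 0*(-2)) = -45*((-30/3 - (-2 + 0 - 2)) + 0) = -45*((-30*⅓ - 1*(-4)) + 0) = -45*((-10 + 4) + 0) = -45*(-6 + 0) = -45*(-6) = 270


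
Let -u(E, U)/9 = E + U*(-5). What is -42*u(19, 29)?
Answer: -47628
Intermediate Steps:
u(E, U) = -9*E + 45*U (u(E, U) = -9*(E + U*(-5)) = -9*(E - 5*U) = -9*E + 45*U)
-42*u(19, 29) = -42*(-9*19 + 45*29) = -42*(-171 + 1305) = -42*1134 = -47628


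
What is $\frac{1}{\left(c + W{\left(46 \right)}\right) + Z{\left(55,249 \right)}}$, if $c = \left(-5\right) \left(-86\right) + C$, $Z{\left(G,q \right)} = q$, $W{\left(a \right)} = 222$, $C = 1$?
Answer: $\frac{1}{902} \approx 0.0011086$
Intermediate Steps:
$c = 431$ ($c = \left(-5\right) \left(-86\right) + 1 = 430 + 1 = 431$)
$\frac{1}{\left(c + W{\left(46 \right)}\right) + Z{\left(55,249 \right)}} = \frac{1}{\left(431 + 222\right) + 249} = \frac{1}{653 + 249} = \frac{1}{902}$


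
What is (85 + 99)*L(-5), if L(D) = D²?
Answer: 4600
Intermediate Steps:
(85 + 99)*L(-5) = (85 + 99)*(-5)² = 184*25 = 4600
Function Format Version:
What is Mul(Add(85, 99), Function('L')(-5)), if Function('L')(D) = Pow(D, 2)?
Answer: 4600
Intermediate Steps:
Mul(Add(85, 99), Function('L')(-5)) = Mul(Add(85, 99), Pow(-5, 2)) = Mul(184, 25) = 4600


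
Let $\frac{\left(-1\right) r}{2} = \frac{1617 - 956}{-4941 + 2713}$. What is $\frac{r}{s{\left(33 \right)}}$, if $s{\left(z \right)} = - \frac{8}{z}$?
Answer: $- \frac{21813}{8912} \approx -2.4476$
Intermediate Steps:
$r = \frac{661}{1114}$ ($r = - 2 \frac{1617 - 956}{-4941 + 2713} = - 2 \frac{661}{-2228} = - 2 \cdot 661 \left(- \frac{1}{2228}\right) = \left(-2\right) \left(- \frac{661}{2228}\right) = \frac{661}{1114} \approx 0.59336$)
$\frac{r}{s{\left(33 \right)}} = \frac{661}{1114 \left(- \frac{8}{33}\right)} = \frac{661}{1114} \left(- \frac{33}{8}\right) = - \frac{21813}{8912}$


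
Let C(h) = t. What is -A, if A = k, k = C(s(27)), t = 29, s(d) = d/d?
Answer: -29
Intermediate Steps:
s(d) = 1
C(h) = 29
k = 29
A = 29
-A = -1*29 = -29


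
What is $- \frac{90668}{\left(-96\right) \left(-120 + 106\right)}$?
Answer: $- \frac{22667}{336} \approx -67.461$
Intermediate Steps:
$- \frac{90668}{\left(-96\right) \left(-120 + 106\right)} = - \frac{90668}{\left(-96\right) \left(-14\right)} = - \frac{90668}{1344} = \left(-90668\right) \frac{1}{1344} = - \frac{22667}{336}$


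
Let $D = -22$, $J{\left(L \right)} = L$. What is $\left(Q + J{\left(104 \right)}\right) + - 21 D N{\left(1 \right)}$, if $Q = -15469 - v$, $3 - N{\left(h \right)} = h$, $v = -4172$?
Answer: $-10269$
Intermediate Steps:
$N{\left(h \right)} = 3 - h$
$Q = -11297$ ($Q = -15469 - -4172 = -15469 + 4172 = -11297$)
$\left(Q + J{\left(104 \right)}\right) + - 21 D N{\left(1 \right)} = \left(-11297 + 104\right) + \left(-21\right) \left(-22\right) \left(3 - 1\right) = -11193 + 462 \left(3 - 1\right) = -11193 + 462 \cdot 2 = -11193 + 924 = -10269$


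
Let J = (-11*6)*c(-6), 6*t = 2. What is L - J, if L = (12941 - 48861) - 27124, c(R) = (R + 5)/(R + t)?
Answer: -1071550/17 ≈ -63032.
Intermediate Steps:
t = ⅓ (t = (⅙)*2 = ⅓ ≈ 0.33333)
c(R) = (5 + R)/(⅓ + R) (c(R) = (R + 5)/(R + ⅓) = (5 + R)/(⅓ + R))
L = -63044 (L = -35920 - 27124 = -63044)
J = -198/17 (J = (-11*6)*(3*(5 - 6)/(1 + 3*(-6))) = -198*(-1)/(1 - 18) = -198*(-1)/(-17) = -198*(-1)*(-1)/17 = -66*3/17 = -198/17 ≈ -11.647)
L - J = -63044 - 1*(-198/17) = -63044 + 198/17 = -1071550/17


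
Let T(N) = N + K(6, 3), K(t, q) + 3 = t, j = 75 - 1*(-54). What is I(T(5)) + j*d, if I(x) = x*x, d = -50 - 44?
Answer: -12062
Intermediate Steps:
j = 129 (j = 75 + 54 = 129)
K(t, q) = -3 + t
T(N) = 3 + N (T(N) = N + (-3 + 6) = N + 3 = 3 + N)
d = -94
I(x) = x**2
I(T(5)) + j*d = (3 + 5)**2 + 129*(-94) = 8**2 - 12126 = 64 - 12126 = -12062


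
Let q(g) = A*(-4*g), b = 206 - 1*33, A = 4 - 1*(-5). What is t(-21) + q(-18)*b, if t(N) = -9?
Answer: 112095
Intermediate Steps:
A = 9 (A = 4 + 5 = 9)
b = 173 (b = 206 - 33 = 173)
q(g) = -36*g (q(g) = 9*(-4*g) = -36*g)
t(-21) + q(-18)*b = -9 - 36*(-18)*173 = -9 + 648*173 = -9 + 112104 = 112095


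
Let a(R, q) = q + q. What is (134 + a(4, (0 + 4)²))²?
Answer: 27556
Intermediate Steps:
a(R, q) = 2*q
(134 + a(4, (0 + 4)²))² = (134 + 2*(0 + 4)²)² = (134 + 2*4²)² = (134 + 2*16)² = (134 + 32)² = 166² = 27556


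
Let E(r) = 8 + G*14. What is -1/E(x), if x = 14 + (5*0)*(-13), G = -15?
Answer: 1/202 ≈ 0.0049505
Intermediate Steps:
x = 14 (x = 14 + 0*(-13) = 14 + 0 = 14)
E(r) = -202 (E(r) = 8 - 15*14 = 8 - 210 = -202)
-1/E(x) = -1/(-202) = -1*(-1/202) = 1/202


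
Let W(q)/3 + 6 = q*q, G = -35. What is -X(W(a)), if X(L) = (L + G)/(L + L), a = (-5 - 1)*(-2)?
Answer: -379/828 ≈ -0.45773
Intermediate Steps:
a = 12 (a = -6*(-2) = 12)
W(q) = -18 + 3*q**2 (W(q) = -18 + 3*(q*q) = -18 + 3*q**2)
X(L) = (-35 + L)/(2*L) (X(L) = (L - 35)/(L + L) = (-35 + L)/((2*L)) = (-35 + L)*(1/(2*L)) = (-35 + L)/(2*L))
-X(W(a)) = -(-35 + (-18 + 3*12**2))/(2*(-18 + 3*12**2)) = -(-35 + (-18 + 3*144))/(2*(-18 + 3*144)) = -(-35 + (-18 + 432))/(2*(-18 + 432)) = -(-35 + 414)/(2*414) = -379/(2*414) = -1*379/828 = -379/828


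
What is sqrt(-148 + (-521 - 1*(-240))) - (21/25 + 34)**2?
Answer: -758641/625 + I*sqrt(429) ≈ -1213.8 + 20.712*I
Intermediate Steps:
sqrt(-148 + (-521 - 1*(-240))) - (21/25 + 34)**2 = sqrt(-148 + (-521 + 240)) - (21*(1/25) + 34)**2 = sqrt(-148 - 281) - (21/25 + 34)**2 = sqrt(-429) - (871/25)**2 = I*sqrt(429) - 1*758641/625 = I*sqrt(429) - 758641/625 = -758641/625 + I*sqrt(429)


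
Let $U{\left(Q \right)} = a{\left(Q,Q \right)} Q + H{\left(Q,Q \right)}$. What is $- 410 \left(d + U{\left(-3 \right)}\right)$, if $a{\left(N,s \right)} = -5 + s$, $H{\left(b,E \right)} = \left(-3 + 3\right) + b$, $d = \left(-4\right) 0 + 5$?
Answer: $-10660$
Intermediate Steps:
$d = 5$ ($d = 0 + 5 = 5$)
$H{\left(b,E \right)} = b$ ($H{\left(b,E \right)} = 0 + b = b$)
$U{\left(Q \right)} = Q + Q \left(-5 + Q\right)$ ($U{\left(Q \right)} = \left(-5 + Q\right) Q + Q = Q \left(-5 + Q\right) + Q = Q + Q \left(-5 + Q\right)$)
$- 410 \left(d + U{\left(-3 \right)}\right) = - 410 \left(5 - 3 \left(-4 - 3\right)\right) = - 410 \left(5 - -21\right) = - 410 \left(5 + 21\right) = \left(-410\right) 26 = -10660$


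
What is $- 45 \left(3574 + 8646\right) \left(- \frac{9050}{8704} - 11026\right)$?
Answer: $\frac{6597380845575}{1088} \approx 6.0638 \cdot 10^{9}$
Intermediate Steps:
$- 45 \left(3574 + 8646\right) \left(- \frac{9050}{8704} - 11026\right) = - 45 \cdot 12220 \left(\left(-9050\right) \frac{1}{8704} - 11026\right) = - 45 \cdot 12220 \left(- \frac{4525}{4352} - 11026\right) = - 45 \cdot 12220 \left(- \frac{47989677}{4352}\right) = \left(-45\right) \left(- \frac{146608463235}{1088}\right) = \frac{6597380845575}{1088}$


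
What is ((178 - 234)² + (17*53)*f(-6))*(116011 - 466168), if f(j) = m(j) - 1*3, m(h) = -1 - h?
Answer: -1729075266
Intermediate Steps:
f(j) = -4 - j (f(j) = (-1 - j) - 1*3 = (-1 - j) - 3 = -4 - j)
((178 - 234)² + (17*53)*f(-6))*(116011 - 466168) = ((178 - 234)² + (17*53)*(-4 - 1*(-6)))*(116011 - 466168) = ((-56)² + 901*(-4 + 6))*(-350157) = (3136 + 901*2)*(-350157) = (3136 + 1802)*(-350157) = 4938*(-350157) = -1729075266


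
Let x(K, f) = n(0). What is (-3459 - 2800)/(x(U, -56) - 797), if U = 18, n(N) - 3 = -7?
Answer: 6259/801 ≈ 7.8140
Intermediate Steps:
n(N) = -4 (n(N) = 3 - 7 = -4)
x(K, f) = -4
(-3459 - 2800)/(x(U, -56) - 797) = (-3459 - 2800)/(-4 - 797) = -6259/(-801) = -6259*(-1/801) = 6259/801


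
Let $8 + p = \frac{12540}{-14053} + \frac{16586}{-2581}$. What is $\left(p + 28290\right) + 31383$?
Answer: $\frac{2163831415547}{36270793} \approx 59658.0$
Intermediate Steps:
$p = - \frac{555615142}{36270793}$ ($p = -8 + \left(\frac{12540}{-14053} + \frac{16586}{-2581}\right) = -8 + \left(12540 \left(- \frac{1}{14053}\right) + 16586 \left(- \frac{1}{2581}\right)\right) = -8 - \frac{265448798}{36270793} = - \frac{555615142}{36270793} \approx -15.319$)
$\left(p + 28290\right) + 31383 = \left(- \frac{555615142}{36270793} + 28290\right) + 31383 = \frac{1025545118828}{36270793} + 31383 = \frac{2163831415547}{36270793}$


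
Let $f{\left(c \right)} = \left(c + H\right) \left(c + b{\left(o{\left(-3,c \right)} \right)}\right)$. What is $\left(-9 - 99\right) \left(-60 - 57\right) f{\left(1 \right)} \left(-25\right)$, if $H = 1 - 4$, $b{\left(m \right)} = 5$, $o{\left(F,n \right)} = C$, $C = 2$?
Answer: $3790800$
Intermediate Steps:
$o{\left(F,n \right)} = 2$
$H = -3$
$f{\left(c \right)} = \left(-3 + c\right) \left(5 + c\right)$ ($f{\left(c \right)} = \left(c - 3\right) \left(c + 5\right) = \left(-3 + c\right) \left(5 + c\right)$)
$\left(-9 - 99\right) \left(-60 - 57\right) f{\left(1 \right)} \left(-25\right) = \left(-9 - 99\right) \left(-60 - 57\right) \left(-15 + 1^{2} + 2 \cdot 1\right) \left(-25\right) = \left(-108\right) \left(-117\right) \left(-15 + 1 + 2\right) \left(-25\right) = 12636 \left(-12\right) \left(-25\right) = \left(-151632\right) \left(-25\right) = 3790800$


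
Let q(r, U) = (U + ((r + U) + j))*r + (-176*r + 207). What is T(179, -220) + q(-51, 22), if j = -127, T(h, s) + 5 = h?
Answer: 16191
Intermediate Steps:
T(h, s) = -5 + h
q(r, U) = 207 - 176*r + r*(-127 + r + 2*U) (q(r, U) = (U + ((r + U) - 127))*r + (-176*r + 207) = (U + ((U + r) - 127))*r + (207 - 176*r) = (U + (-127 + U + r))*r + (207 - 176*r) = (-127 + r + 2*U)*r + (207 - 176*r) = r*(-127 + r + 2*U) + (207 - 176*r) = 207 - 176*r + r*(-127 + r + 2*U))
T(179, -220) + q(-51, 22) = (-5 + 179) + (207 + (-51)**2 - 303*(-51) + 2*22*(-51)) = 174 + (207 + 2601 + 15453 - 2244) = 174 + 16017 = 16191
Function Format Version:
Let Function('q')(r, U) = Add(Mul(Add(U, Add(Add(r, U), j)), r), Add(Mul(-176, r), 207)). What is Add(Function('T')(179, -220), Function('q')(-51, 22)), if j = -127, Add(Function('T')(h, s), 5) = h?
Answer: 16191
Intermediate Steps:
Function('T')(h, s) = Add(-5, h)
Function('q')(r, U) = Add(207, Mul(-176, r), Mul(r, Add(-127, r, Mul(2, U)))) (Function('q')(r, U) = Add(Mul(Add(U, Add(Add(r, U), -127)), r), Add(Mul(-176, r), 207)) = Add(Mul(Add(U, Add(Add(U, r), -127)), r), Add(207, Mul(-176, r))) = Add(Mul(Add(U, Add(-127, U, r)), r), Add(207, Mul(-176, r))) = Add(Mul(Add(-127, r, Mul(2, U)), r), Add(207, Mul(-176, r))) = Add(Mul(r, Add(-127, r, Mul(2, U))), Add(207, Mul(-176, r))) = Add(207, Mul(-176, r), Mul(r, Add(-127, r, Mul(2, U)))))
Add(Function('T')(179, -220), Function('q')(-51, 22)) = Add(Add(-5, 179), Add(207, Pow(-51, 2), Mul(-303, -51), Mul(2, 22, -51))) = Add(174, Add(207, 2601, 15453, -2244)) = Add(174, 16017) = 16191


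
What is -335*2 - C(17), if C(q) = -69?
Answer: -601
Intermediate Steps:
-335*2 - C(17) = -335*2 - 1*(-69) = -670 + 69 = -601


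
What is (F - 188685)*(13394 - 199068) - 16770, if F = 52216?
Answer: 25338728336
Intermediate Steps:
(F - 188685)*(13394 - 199068) - 16770 = (52216 - 188685)*(13394 - 199068) - 16770 = -136469*(-185674) - 16770 = 25338745106 - 16770 = 25338728336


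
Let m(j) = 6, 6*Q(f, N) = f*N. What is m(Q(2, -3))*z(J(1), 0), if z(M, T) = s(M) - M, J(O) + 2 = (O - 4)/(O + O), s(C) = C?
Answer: 0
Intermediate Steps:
Q(f, N) = N*f/6 (Q(f, N) = (f*N)/6 = (N*f)/6 = N*f/6)
J(O) = -2 + (-4 + O)/(2*O) (J(O) = -2 + (O - 4)/(O + O) = -2 + (-4 + O)/((2*O)) = -2 + (-4 + O)*(1/(2*O)) = -2 + (-4 + O)/(2*O))
z(M, T) = 0 (z(M, T) = M - M = 0)
m(Q(2, -3))*z(J(1), 0) = 6*0 = 0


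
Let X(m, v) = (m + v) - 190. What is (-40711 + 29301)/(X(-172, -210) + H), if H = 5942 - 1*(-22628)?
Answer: -5705/13999 ≈ -0.40753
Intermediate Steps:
H = 28570 (H = 5942 + 22628 = 28570)
X(m, v) = -190 + m + v
(-40711 + 29301)/(X(-172, -210) + H) = (-40711 + 29301)/((-190 - 172 - 210) + 28570) = -11410/(-572 + 28570) = -11410/27998 = -11410*1/27998 = -5705/13999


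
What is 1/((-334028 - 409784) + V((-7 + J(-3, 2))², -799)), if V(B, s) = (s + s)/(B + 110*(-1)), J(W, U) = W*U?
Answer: -59/43886506 ≈ -1.3444e-6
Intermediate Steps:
J(W, U) = U*W
V(B, s) = 2*s/(-110 + B) (V(B, s) = (2*s)/(B - 110) = (2*s)/(-110 + B) = 2*s/(-110 + B))
1/((-334028 - 409784) + V((-7 + J(-3, 2))², -799)) = 1/((-334028 - 409784) + 2*(-799)/(-110 + (-7 + 2*(-3))²)) = 1/(-743812 + 2*(-799)/(-110 + (-7 - 6)²)) = 1/(-743812 + 2*(-799)/(-110 + (-13)²)) = 1/(-743812 + 2*(-799)/(-110 + 169)) = 1/(-743812 + 2*(-799)/59) = 1/(-743812 + 2*(-799)*(1/59)) = 1/(-743812 - 1598/59) = 1/(-43886506/59) = -59/43886506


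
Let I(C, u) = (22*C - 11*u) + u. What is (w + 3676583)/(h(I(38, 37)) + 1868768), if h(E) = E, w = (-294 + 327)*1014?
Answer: 3710045/1869234 ≈ 1.9848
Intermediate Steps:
I(C, u) = -10*u + 22*C (I(C, u) = (-11*u + 22*C) + u = -10*u + 22*C)
w = 33462 (w = 33*1014 = 33462)
(w + 3676583)/(h(I(38, 37)) + 1868768) = (33462 + 3676583)/((-10*37 + 22*38) + 1868768) = 3710045/((-370 + 836) + 1868768) = 3710045/(466 + 1868768) = 3710045/1869234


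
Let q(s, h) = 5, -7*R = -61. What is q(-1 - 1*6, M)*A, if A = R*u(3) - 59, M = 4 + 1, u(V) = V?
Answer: -1150/7 ≈ -164.29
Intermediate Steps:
R = 61/7 (R = -⅐*(-61) = 61/7 ≈ 8.7143)
M = 5
A = -230/7 (A = (61/7)*3 - 59 = 183/7 - 59 = -230/7 ≈ -32.857)
q(-1 - 1*6, M)*A = 5*(-230/7) = -1150/7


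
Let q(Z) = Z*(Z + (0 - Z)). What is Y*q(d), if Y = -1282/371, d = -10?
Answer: 0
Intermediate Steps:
q(Z) = 0 (q(Z) = Z*(Z - Z) = Z*0 = 0)
Y = -1282/371 (Y = -1282*1/371 = -1282/371 ≈ -3.4555)
Y*q(d) = -1282/371*0 = 0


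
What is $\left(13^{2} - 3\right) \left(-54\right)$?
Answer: $-8964$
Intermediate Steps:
$\left(13^{2} - 3\right) \left(-54\right) = \left(169 - 3\right) \left(-54\right) = 166 \left(-54\right) = -8964$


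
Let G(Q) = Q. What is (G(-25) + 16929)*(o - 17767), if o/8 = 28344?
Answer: 3532682440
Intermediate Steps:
o = 226752 (o = 8*28344 = 226752)
(G(-25) + 16929)*(o - 17767) = (-25 + 16929)*(226752 - 17767) = 16904*208985 = 3532682440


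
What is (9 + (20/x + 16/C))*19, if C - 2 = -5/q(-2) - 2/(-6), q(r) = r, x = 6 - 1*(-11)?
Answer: 126331/493 ≈ 256.25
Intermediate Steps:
x = 17 (x = 6 + 11 = 17)
C = 29/6 (C = 2 + (-5/(-2) - 2/(-6)) = 2 + (-5*(-½) - 2*(-⅙)) = 2 + (5/2 + ⅓) = 2 + 17/6 = 29/6 ≈ 4.8333)
(9 + (20/x + 16/C))*19 = (9 + (20/17 + 16/(29/6)))*19 = (9 + (20*(1/17) + 16*(6/29)))*19 = (9 + (20/17 + 96/29))*19 = (9 + 2212/493)*19 = (6649/493)*19 = 126331/493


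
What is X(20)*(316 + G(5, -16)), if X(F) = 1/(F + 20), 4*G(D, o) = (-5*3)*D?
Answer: 1189/160 ≈ 7.4313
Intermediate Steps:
G(D, o) = -15*D/4 (G(D, o) = ((-5*3)*D)/4 = (-15*D)/4 = -15*D/4)
X(F) = 1/(20 + F)
X(20)*(316 + G(5, -16)) = (316 - 15/4*5)/(20 + 20) = (316 - 75/4)/40 = (1/40)*(1189/4) = 1189/160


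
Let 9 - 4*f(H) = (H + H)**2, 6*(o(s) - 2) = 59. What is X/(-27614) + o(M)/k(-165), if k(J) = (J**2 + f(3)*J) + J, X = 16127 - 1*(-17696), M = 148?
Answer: -11431127767/9335879190 ≈ -1.2244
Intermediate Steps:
o(s) = 71/6 (o(s) = 2 + (1/6)*59 = 2 + 59/6 = 71/6)
f(H) = 9/4 - H**2 (f(H) = 9/4 - (H + H)**2/4 = 9/4 - 4*H**2/4 = 9/4 - H**2)
X = 33823 (X = 16127 + 17696 = 33823)
k(J) = J**2 - 23*J/4 (k(J) = (J**2 + (9/4 - 1*3**2)*J) + J = (J**2 + (9/4 - 1*9)*J) + J = (J**2 + (9/4 - 9)*J) + J = (J**2 - 27*J/4) + J = J**2 - 23*J/4)
X/(-27614) + o(M)/k(-165) = 33823/(-27614) + 71/(6*(((1/4)*(-165)*(-23 + 4*(-165))))) = 33823*(-1/27614) + 71/(6*(((1/4)*(-165)*(-23 - 660)))) = -33823/27614 + 71/(6*(((1/4)*(-165)*(-683)))) = -33823/27614 + 71/(6*(112695/4)) = -33823/27614 + (71/6)*(4/112695) = -33823/27614 + 142/338085 = -11431127767/9335879190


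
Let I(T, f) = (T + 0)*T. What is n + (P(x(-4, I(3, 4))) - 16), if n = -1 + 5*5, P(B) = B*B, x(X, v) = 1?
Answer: 9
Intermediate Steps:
I(T, f) = T² (I(T, f) = T*T = T²)
P(B) = B²
n = 24 (n = -1 + 25 = 24)
n + (P(x(-4, I(3, 4))) - 16) = 24 + (1² - 16) = 24 + (1 - 16) = 24 - 15 = 9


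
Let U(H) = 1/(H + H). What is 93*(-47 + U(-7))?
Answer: -61287/14 ≈ -4377.6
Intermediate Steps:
U(H) = 1/(2*H)
93*(-47 + U(-7)) = 93*(-47 + (1/2)/(-7)) = 93*(-47 + (1/2)*(-1/7)) = 93*(-47 - 1/14) = 93*(-659/14) = -61287/14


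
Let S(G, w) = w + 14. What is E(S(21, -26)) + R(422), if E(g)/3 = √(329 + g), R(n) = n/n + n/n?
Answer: 2 + 3*√317 ≈ 55.413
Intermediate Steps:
R(n) = 2 (R(n) = 1 + 1 = 2)
S(G, w) = 14 + w
E(g) = 3*√(329 + g)
E(S(21, -26)) + R(422) = 3*√(329 + (14 - 26)) + 2 = 3*√(329 - 12) + 2 = 3*√317 + 2 = 2 + 3*√317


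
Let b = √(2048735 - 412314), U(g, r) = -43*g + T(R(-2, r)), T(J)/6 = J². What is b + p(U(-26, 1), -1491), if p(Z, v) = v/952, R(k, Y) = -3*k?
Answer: -213/136 + √1636421 ≈ 1277.7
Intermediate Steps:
T(J) = 6*J²
U(g, r) = 216 - 43*g (U(g, r) = -43*g + 6*(-3*(-2))² = -43*g + 6*6² = -43*g + 6*36 = -43*g + 216 = 216 - 43*g)
p(Z, v) = v/952 (p(Z, v) = v*(1/952) = v/952)
b = √1636421 ≈ 1279.2
b + p(U(-26, 1), -1491) = √1636421 + (1/952)*(-1491) = √1636421 - 213/136 = -213/136 + √1636421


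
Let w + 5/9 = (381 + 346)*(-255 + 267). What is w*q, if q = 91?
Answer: 7144501/9 ≈ 7.9383e+5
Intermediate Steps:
w = 78511/9 (w = -5/9 + (381 + 346)*(-255 + 267) = -5/9 + 727*12 = -5/9 + 8724 = 78511/9 ≈ 8723.4)
w*q = (78511/9)*91 = 7144501/9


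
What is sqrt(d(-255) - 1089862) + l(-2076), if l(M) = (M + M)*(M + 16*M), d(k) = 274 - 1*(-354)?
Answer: 146532384 + 3*I*sqrt(121026) ≈ 1.4653e+8 + 1043.7*I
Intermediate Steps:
d(k) = 628 (d(k) = 274 + 354 = 628)
l(M) = 34*M**2 (l(M) = (2*M)*(17*M) = 34*M**2)
sqrt(d(-255) - 1089862) + l(-2076) = sqrt(628 - 1089862) + 34*(-2076)**2 = sqrt(-1089234) + 34*4309776 = 3*I*sqrt(121026) + 146532384 = 146532384 + 3*I*sqrt(121026)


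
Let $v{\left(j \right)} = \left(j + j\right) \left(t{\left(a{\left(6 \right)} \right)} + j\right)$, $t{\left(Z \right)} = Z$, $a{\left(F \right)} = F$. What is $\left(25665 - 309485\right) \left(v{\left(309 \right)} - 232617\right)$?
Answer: $10770117540$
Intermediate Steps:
$v{\left(j \right)} = 2 j \left(6 + j\right)$ ($v{\left(j \right)} = \left(j + j\right) \left(6 + j\right) = 2 j \left(6 + j\right)$)
$\left(25665 - 309485\right) \left(v{\left(309 \right)} - 232617\right) = \left(25665 - 309485\right) \left(2 \cdot 309 \left(6 + 309\right) - 232617\right) = - 283820 \left(2 \cdot 309 \cdot 315 - 232617\right) = - 283820 \left(194670 - 232617\right) = \left(-283820\right) \left(-37947\right) = 10770117540$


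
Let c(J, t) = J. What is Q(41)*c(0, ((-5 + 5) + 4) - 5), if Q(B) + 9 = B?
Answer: 0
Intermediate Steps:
Q(B) = -9 + B
Q(41)*c(0, ((-5 + 5) + 4) - 5) = (-9 + 41)*0 = 32*0 = 0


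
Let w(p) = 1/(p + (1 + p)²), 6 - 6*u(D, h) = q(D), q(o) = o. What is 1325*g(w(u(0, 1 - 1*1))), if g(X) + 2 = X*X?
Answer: -2597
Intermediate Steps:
u(D, h) = 1 - D/6
g(X) = -2 + X² (g(X) = -2 + X*X = -2 + X²)
1325*g(w(u(0, 1 - 1*1))) = 1325*(-2 + (1/((1 - ⅙*0) + (1 + (1 - ⅙*0))²))²) = 1325*(-2 + (1/((1 + 0) + (1 + (1 + 0))²))²) = 1325*(-2 + (1/(1 + (1 + 1)²))²) = 1325*(-2 + (1/(1 + 2²))²) = 1325*(-2 + (1/(1 + 4))²) = 1325*(-2 + (1/5)²) = 1325*(-2 + (⅕)²) = 1325*(-2 + 1/25) = 1325*(-49/25) = -2597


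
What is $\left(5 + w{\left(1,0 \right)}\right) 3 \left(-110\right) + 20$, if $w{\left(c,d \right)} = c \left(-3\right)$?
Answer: $-640$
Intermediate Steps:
$w{\left(c,d \right)} = - 3 c$
$\left(5 + w{\left(1,0 \right)}\right) 3 \left(-110\right) + 20 = \left(5 - 3\right) 3 \left(-110\right) + 20 = 2 \cdot 3 \left(-110\right) + 20 = 6 \left(-110\right) + 20 = -660 + 20 = -640$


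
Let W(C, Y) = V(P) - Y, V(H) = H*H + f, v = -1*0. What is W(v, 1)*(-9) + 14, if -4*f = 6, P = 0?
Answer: 73/2 ≈ 36.500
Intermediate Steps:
f = -3/2 (f = -¼*6 = -3/2 ≈ -1.5000)
v = 0
V(H) = -3/2 + H² (V(H) = H*H - 3/2 = H² - 3/2 = -3/2 + H²)
W(C, Y) = -3/2 - Y (W(C, Y) = (-3/2 + 0²) - Y = (-3/2 + 0) - Y = -3/2 - Y)
W(v, 1)*(-9) + 14 = (-3/2 - 1*1)*(-9) + 14 = (-3/2 - 1)*(-9) + 14 = -5/2*(-9) + 14 = 45/2 + 14 = 73/2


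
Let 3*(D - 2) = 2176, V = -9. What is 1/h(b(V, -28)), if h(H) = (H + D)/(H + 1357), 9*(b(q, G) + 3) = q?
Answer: 4059/2170 ≈ 1.8705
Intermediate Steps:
b(q, G) = -3 + q/9
D = 2182/3 (D = 2 + (1/3)*2176 = 2 + 2176/3 = 2182/3 ≈ 727.33)
h(H) = (2182/3 + H)/(1357 + H) (h(H) = (H + 2182/3)/(H + 1357) = (2182/3 + H)/(1357 + H))
1/h(b(V, -28)) = 1/((2182/3 + (-3 + (1/9)*(-9)))/(1357 + (-3 + (1/9)*(-9)))) = 1/((2182/3 + (-3 - 1))/(1357 + (-3 - 1))) = 1/((2182/3 - 4)/(1357 - 4)) = 1/((2170/3)/1353) = 1/((1/1353)*(2170/3)) = 1/(2170/4059) = 4059/2170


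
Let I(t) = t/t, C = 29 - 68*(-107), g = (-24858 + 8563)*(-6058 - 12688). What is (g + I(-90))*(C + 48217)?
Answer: 16960087194062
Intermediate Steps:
g = 305466070 (g = -16295*(-18746) = 305466070)
C = 7305 (C = 29 + 7276 = 7305)
I(t) = 1
(g + I(-90))*(C + 48217) = (305466070 + 1)*(7305 + 48217) = 305466071*55522 = 16960087194062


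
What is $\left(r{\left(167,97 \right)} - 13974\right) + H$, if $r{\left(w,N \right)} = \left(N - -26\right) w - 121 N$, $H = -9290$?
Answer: $-14460$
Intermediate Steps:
$r{\left(w,N \right)} = - 121 N + w \left(26 + N\right)$ ($r{\left(w,N \right)} = \left(N + 26\right) w - 121 N = \left(26 + N\right) w - 121 N = w \left(26 + N\right) - 121 N = - 121 N + w \left(26 + N\right)$)
$\left(r{\left(167,97 \right)} - 13974\right) + H = \left(\left(\left(-121\right) 97 + 26 \cdot 167 + 97 \cdot 167\right) - 13974\right) - 9290 = \left(\left(-11737 + 4342 + 16199\right) - 13974\right) - 9290 = \left(8804 - 13974\right) - 9290 = -5170 - 9290 = -14460$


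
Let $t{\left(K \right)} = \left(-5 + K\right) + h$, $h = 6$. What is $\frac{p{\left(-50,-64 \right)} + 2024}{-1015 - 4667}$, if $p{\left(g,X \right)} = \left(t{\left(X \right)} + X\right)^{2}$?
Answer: $- \frac{6051}{1894} \approx -3.1948$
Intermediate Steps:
$t{\left(K \right)} = 1 + K$ ($t{\left(K \right)} = \left(-5 + K\right) + 6 = 1 + K$)
$p{\left(g,X \right)} = \left(1 + 2 X\right)^{2}$ ($p{\left(g,X \right)} = \left(\left(1 + X\right) + X\right)^{2} = \left(1 + 2 X\right)^{2}$)
$\frac{p{\left(-50,-64 \right)} + 2024}{-1015 - 4667} = \frac{\left(1 + 2 \left(-64\right)\right)^{2} + 2024}{-1015 - 4667} = \frac{\left(1 - 128\right)^{2} + 2024}{-5682} = \left(\left(-127\right)^{2} + 2024\right) \left(- \frac{1}{5682}\right) = \left(16129 + 2024\right) \left(- \frac{1}{5682}\right) = 18153 \left(- \frac{1}{5682}\right) = - \frac{6051}{1894}$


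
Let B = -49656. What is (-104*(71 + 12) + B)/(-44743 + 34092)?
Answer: 58288/10651 ≈ 5.4725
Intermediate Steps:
(-104*(71 + 12) + B)/(-44743 + 34092) = (-104*(71 + 12) - 49656)/(-44743 + 34092) = (-104*83 - 49656)/(-10651) = (-8632 - 49656)*(-1/10651) = -58288*(-1/10651) = 58288/10651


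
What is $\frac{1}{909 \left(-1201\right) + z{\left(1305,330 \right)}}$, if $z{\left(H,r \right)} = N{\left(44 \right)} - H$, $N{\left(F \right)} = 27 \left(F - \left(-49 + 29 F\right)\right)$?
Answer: $- \frac{1}{1124955} \approx -8.8892 \cdot 10^{-7}$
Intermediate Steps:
$N{\left(F \right)} = 1323 - 756 F$ ($N{\left(F \right)} = 27 \left(F - \left(-49 + 29 F\right)\right) = 27 \left(49 - 28 F\right) = 1323 - 756 F$)
$z{\left(H,r \right)} = -31941 - H$ ($z{\left(H,r \right)} = \left(1323 - 33264\right) - H = -31941 - H$)
$\frac{1}{909 \left(-1201\right) + z{\left(1305,330 \right)}} = \frac{1}{909 \left(-1201\right) - 33246} = \frac{1}{-1091709 - 33246} = \frac{1}{-1124955} = - \frac{1}{1124955}$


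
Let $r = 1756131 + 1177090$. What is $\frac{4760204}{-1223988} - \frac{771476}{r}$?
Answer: $- \frac{3726751925843}{897556826337} \approx -4.1521$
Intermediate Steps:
$r = 2933221$
$\frac{4760204}{-1223988} - \frac{771476}{r} = \frac{4760204}{-1223988} - \frac{771476}{2933221} = 4760204 \left(- \frac{1}{1223988}\right) - \frac{771476}{2933221} = - \frac{1190051}{305997} - \frac{771476}{2933221} = - \frac{3726751925843}{897556826337}$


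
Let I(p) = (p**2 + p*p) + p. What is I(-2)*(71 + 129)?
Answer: 1200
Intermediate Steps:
I(p) = p + 2*p**2 (I(p) = (p**2 + p**2) + p = 2*p**2 + p = p + 2*p**2)
I(-2)*(71 + 129) = (-2*(1 + 2*(-2)))*(71 + 129) = -2*(1 - 4)*200 = -2*(-3)*200 = 6*200 = 1200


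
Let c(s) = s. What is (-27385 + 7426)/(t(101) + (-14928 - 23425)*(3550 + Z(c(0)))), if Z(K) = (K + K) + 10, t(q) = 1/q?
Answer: 671953/4596734893 ≈ 0.00014618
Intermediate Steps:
Z(K) = 10 + 2*K (Z(K) = 2*K + 10 = 10 + 2*K)
(-27385 + 7426)/(t(101) + (-14928 - 23425)*(3550 + Z(c(0)))) = (-27385 + 7426)/(1/101 + (-14928 - 23425)*(3550 + (10 + 2*0))) = -19959/(1/101 - 38353*(3550 + (10 + 0))) = -19959/(1/101 - 38353*(3550 + 10)) = -19959/(1/101 - 38353*3560) = -19959/(1/101 - 136536680) = -19959/(-13790204679/101) = -19959*(-101/13790204679) = 671953/4596734893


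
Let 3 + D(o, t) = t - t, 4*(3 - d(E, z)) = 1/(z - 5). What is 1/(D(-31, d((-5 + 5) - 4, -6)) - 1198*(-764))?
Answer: 1/915269 ≈ 1.0926e-6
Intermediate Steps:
d(E, z) = 3 - 1/(4*(-5 + z)) (d(E, z) = 3 - 1/(4*(z - 5)) = 3 - 1/(4*(-5 + z)))
D(o, t) = -3 (D(o, t) = -3 + (t - t) = -3 + 0 = -3)
1/(D(-31, d((-5 + 5) - 4, -6)) - 1198*(-764)) = 1/(-3 - 1198*(-764)) = 1/(-3 + 915272) = 1/915269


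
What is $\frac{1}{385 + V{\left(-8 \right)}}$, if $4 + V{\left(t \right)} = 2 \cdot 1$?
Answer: $\frac{1}{383} \approx 0.002611$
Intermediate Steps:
$V{\left(t \right)} = -2$ ($V{\left(t \right)} = -4 + 2 \cdot 1 = -4 + 2 = -2$)
$\frac{1}{385 + V{\left(-8 \right)}} = \frac{1}{385 - 2} = \frac{1}{383}$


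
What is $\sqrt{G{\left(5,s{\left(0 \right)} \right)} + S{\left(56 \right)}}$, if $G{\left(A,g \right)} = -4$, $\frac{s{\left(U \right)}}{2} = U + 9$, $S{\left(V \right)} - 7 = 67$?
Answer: $\sqrt{70} \approx 8.3666$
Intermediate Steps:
$S{\left(V \right)} = 74$ ($S{\left(V \right)} = 7 + 67 = 74$)
$s{\left(U \right)} = 18 + 2 U$ ($s{\left(U \right)} = 2 \left(U + 9\right) = 2 \left(9 + U\right) = 18 + 2 U$)
$\sqrt{G{\left(5,s{\left(0 \right)} \right)} + S{\left(56 \right)}} = \sqrt{-4 + 74} = \sqrt{70}$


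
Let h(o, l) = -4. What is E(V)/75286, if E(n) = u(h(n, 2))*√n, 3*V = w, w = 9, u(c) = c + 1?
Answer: -3*√3/75286 ≈ -6.9019e-5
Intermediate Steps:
u(c) = 1 + c
V = 3 (V = (⅓)*9 = 3)
E(n) = -3*√n (E(n) = (1 - 4)*√n = -3*√n)
E(V)/75286 = -3*√3/75286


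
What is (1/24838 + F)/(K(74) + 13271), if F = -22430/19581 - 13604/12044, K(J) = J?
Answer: -195970851731/1149560684791530 ≈ -0.00017047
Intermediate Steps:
F = -134131711/58958391 (F = -22430*1/19581 - 13604*1/12044 = -22430/19581 - 3401/3011 = -134131711/58958391 ≈ -2.2750)
(1/24838 + F)/(K(74) + 13271) = (1/24838 - 134131711/58958391)/(74 + 13271) = (1/24838 - 134131711/58958391)/13345 = -3331504479427/1464408515658*1/13345 = -195970851731/1149560684791530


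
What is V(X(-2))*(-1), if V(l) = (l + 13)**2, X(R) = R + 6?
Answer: -289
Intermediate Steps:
X(R) = 6 + R
V(l) = (13 + l)**2
V(X(-2))*(-1) = (13 + (6 - 2))**2*(-1) = (13 + 4)**2*(-1) = 17**2*(-1) = 289*(-1) = -289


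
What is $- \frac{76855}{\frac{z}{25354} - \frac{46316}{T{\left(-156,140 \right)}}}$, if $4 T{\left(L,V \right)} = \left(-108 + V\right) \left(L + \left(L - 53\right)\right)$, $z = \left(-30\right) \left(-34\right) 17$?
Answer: $- \frac{711232309550}{153116083} \approx -4645.1$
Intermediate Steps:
$z = 17340$ ($z = 1020 \cdot 17 = 17340$)
$T{\left(L,V \right)} = \frac{\left(-108 + V\right) \left(-53 + 2 L\right)}{4}$ ($T{\left(L,V \right)} = \frac{\left(-108 + V\right) \left(L + \left(L - 53\right)\right)}{4} = \frac{\left(-108 + V\right) \left(L + \left(-53 + L\right)\right)}{4} = \frac{\left(-108 + V\right) \left(-53 + 2 L\right)}{4}$)
$- \frac{76855}{\frac{z}{25354} - \frac{46316}{T{\left(-156,140 \right)}}} = - \frac{76855}{\frac{17340}{25354} - \frac{46316}{1431 - -8424 - 1855 + \frac{1}{2} \left(-156\right) 140}} = - \frac{76855}{17340 \cdot \frac{1}{25354} - \frac{46316}{1431 + 8424 - 1855 - 10920}} = - \frac{76855}{\frac{8670}{12677} - \frac{46316}{-2920}} = - \frac{76855}{\frac{8670}{12677} - - \frac{11579}{730}} = - \frac{76855}{\frac{8670}{12677} + \frac{11579}{730}} = - \frac{76855}{\frac{153116083}{9254210}} = \left(-76855\right) \frac{9254210}{153116083} = - \frac{711232309550}{153116083}$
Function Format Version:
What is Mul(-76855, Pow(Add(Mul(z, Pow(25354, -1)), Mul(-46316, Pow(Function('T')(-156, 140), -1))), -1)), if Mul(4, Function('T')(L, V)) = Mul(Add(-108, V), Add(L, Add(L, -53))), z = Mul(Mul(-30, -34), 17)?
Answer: Rational(-711232309550, 153116083) ≈ -4645.1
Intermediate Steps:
z = 17340 (z = Mul(1020, 17) = 17340)
Function('T')(L, V) = Mul(Rational(1, 4), Add(-108, V), Add(-53, Mul(2, L))) (Function('T')(L, V) = Mul(Rational(1, 4), Mul(Add(-108, V), Add(L, Add(L, -53)))) = Mul(Rational(1, 4), Mul(Add(-108, V), Add(L, Add(-53, L)))) = Mul(Rational(1, 4), Mul(Add(-108, V), Add(-53, Mul(2, L)))) = Mul(Rational(1, 4), Add(-108, V), Add(-53, Mul(2, L))))
Mul(-76855, Pow(Add(Mul(z, Pow(25354, -1)), Mul(-46316, Pow(Function('T')(-156, 140), -1))), -1)) = Mul(-76855, Pow(Add(Mul(17340, Pow(25354, -1)), Mul(-46316, Pow(Add(1431, Mul(-54, -156), Mul(Rational(-53, 4), 140), Mul(Rational(1, 2), -156, 140)), -1))), -1)) = Mul(-76855, Pow(Add(Mul(17340, Rational(1, 25354)), Mul(-46316, Pow(Add(1431, 8424, -1855, -10920), -1))), -1)) = Mul(-76855, Pow(Add(Rational(8670, 12677), Mul(-46316, Pow(-2920, -1))), -1)) = Mul(-76855, Pow(Add(Rational(8670, 12677), Mul(-46316, Rational(-1, 2920))), -1)) = Mul(-76855, Pow(Add(Rational(8670, 12677), Rational(11579, 730)), -1)) = Mul(-76855, Pow(Rational(153116083, 9254210), -1)) = Mul(-76855, Rational(9254210, 153116083)) = Rational(-711232309550, 153116083)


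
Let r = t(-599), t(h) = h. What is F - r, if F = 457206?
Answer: 457805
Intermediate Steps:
r = -599
F - r = 457206 - 1*(-599) = 457206 + 599 = 457805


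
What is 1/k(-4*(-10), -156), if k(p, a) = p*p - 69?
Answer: 1/1531 ≈ 0.00065317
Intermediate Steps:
k(p, a) = -69 + p² (k(p, a) = p² - 69 = -69 + p²)
1/k(-4*(-10), -156) = 1/(-69 + (-4*(-10))²) = 1/(-69 + 40²) = 1/(-69 + 1600) = 1/1531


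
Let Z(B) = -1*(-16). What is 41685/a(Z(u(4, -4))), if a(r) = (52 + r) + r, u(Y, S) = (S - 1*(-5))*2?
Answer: 1985/4 ≈ 496.25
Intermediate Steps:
u(Y, S) = 10 + 2*S (u(Y, S) = (S + 5)*2 = (5 + S)*2 = 10 + 2*S)
Z(B) = 16
a(r) = 52 + 2*r
41685/a(Z(u(4, -4))) = 41685/(52 + 2*16) = 41685/(52 + 32) = 41685/84 = 41685*(1/84) = 1985/4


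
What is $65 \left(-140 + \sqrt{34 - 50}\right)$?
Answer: $-9100 + 260 i \approx -9100.0 + 260.0 i$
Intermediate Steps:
$65 \left(-140 + \sqrt{34 - 50}\right) = 65 \left(-140 + \sqrt{-16}\right) = 65 \left(-140 + 4 i\right) = -9100 + 260 i$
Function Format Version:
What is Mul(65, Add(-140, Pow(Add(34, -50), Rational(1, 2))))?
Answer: Add(-9100, Mul(260, I)) ≈ Add(-9100.0, Mul(260.00, I))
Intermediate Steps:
Mul(65, Add(-140, Pow(Add(34, -50), Rational(1, 2)))) = Mul(65, Add(-140, Pow(-16, Rational(1, 2)))) = Mul(65, Add(-140, Mul(4, I))) = Add(-9100, Mul(260, I))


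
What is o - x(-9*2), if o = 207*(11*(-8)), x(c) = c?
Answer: -18198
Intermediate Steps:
o = -18216 (o = 207*(-88) = -18216)
o - x(-9*2) = -18216 - (-9)*2 = -18216 - 1*(-18) = -18216 + 18 = -18198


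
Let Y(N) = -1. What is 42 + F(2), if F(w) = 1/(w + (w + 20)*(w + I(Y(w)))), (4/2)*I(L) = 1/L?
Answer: 1471/35 ≈ 42.029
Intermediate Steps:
I(L) = 1/(2*L)
F(w) = 1/(w + (20 + w)*(-1/2 + w)) (F(w) = 1/(w + (w + 20)*(w + (1/2)/(-1))) = 1/(w + (20 + w)*(w + (1/2)*(-1))) = 1/(w + (20 + w)*(w - 1/2)) = 1/(w + (20 + w)*(-1/2 + w)))
42 + F(2) = 42 + 2/(-20 + 2*2**2 + 41*2) = 42 + 2/(-20 + 2*4 + 82) = 42 + 2/(-20 + 8 + 82) = 42 + 2/70 = 42 + 2*(1/70) = 42 + 1/35 = 1471/35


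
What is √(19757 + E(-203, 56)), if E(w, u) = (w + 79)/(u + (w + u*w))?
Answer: √53462965065/1645 ≈ 140.56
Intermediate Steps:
E(w, u) = (79 + w)/(u + w + u*w)
√(19757 + E(-203, 56)) = √(19757 + (79 - 203)/(56 - 203 + 56*(-203))) = √(19757 - 124/(56 - 203 - 11368)) = √(19757 - 124/(-11515)) = √(19757 - 1/11515*(-124)) = √(19757 + 124/11515) = √(227501979/11515) = √53462965065/1645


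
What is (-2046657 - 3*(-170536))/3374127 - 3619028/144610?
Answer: -690724640247/27107361415 ≈ -25.481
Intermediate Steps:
(-2046657 - 3*(-170536))/3374127 - 3619028/144610 = (-2046657 - 1*(-511608))*(1/3374127) - 3619028*1/144610 = (-2046657 + 511608)*(1/3374127) - 1809514/72305 = -1535049*1/3374127 - 1809514/72305 = -170561/374903 - 1809514/72305 = -690724640247/27107361415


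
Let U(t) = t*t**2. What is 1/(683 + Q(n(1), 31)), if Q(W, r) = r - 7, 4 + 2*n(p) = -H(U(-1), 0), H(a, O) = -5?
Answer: 1/707 ≈ 0.0014144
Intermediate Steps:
U(t) = t**3
n(p) = 1/2 (n(p) = -2 + (-1*(-5))/2 = -2 + (1/2)*5 = -2 + 5/2 = 1/2)
Q(W, r) = -7 + r
1/(683 + Q(n(1), 31)) = 1/(683 + (-7 + 31)) = 1/(683 + 24) = 1/707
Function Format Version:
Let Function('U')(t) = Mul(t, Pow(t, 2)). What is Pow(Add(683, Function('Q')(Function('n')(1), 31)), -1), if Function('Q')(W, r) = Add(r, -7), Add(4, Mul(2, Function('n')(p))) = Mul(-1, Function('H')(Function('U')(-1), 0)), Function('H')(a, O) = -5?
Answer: Rational(1, 707) ≈ 0.0014144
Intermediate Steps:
Function('U')(t) = Pow(t, 3)
Function('n')(p) = Rational(1, 2) (Function('n')(p) = Add(-2, Mul(Rational(1, 2), Mul(-1, -5))) = Add(-2, Mul(Rational(1, 2), 5)) = Add(-2, Rational(5, 2)) = Rational(1, 2))
Function('Q')(W, r) = Add(-7, r)
Pow(Add(683, Function('Q')(Function('n')(1), 31)), -1) = Pow(Add(683, Add(-7, 31)), -1) = Pow(Add(683, 24), -1) = Pow(707, -1) = Rational(1, 707)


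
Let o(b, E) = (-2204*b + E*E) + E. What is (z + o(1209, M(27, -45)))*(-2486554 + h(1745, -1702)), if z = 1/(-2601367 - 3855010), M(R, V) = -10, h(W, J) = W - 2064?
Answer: 42782455878163790939/6456377 ≈ 6.6264e+12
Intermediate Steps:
h(W, J) = -2064 + W
z = -1/6456377 (z = 1/(-6456377) = -1/6456377 ≈ -1.5489e-7)
o(b, E) = E + E² - 2204*b (o(b, E) = (-2204*b + E²) + E = (E² - 2204*b) + E = E + E² - 2204*b)
(z + o(1209, M(27, -45)))*(-2486554 + h(1745, -1702)) = (-1/6456377 + (-10 + (-10)² - 2204*1209))*(-2486554 + (-2064 + 1745)) = (-1/6456377 + (-10 + 100 - 2664636))*(-2486554 - 319) = (-1/6456377 - 2664546)*(-2486873) = -17203313509843/6456377*(-2486873) = 42782455878163790939/6456377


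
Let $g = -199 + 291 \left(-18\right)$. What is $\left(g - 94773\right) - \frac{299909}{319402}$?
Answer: $- \frac{32007574329}{319402} \approx -1.0021 \cdot 10^{5}$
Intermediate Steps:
$g = -5437$ ($g = -199 - 5238 = -5437$)
$\left(g - 94773\right) - \frac{299909}{319402} = \left(-5437 - 94773\right) - \frac{299909}{319402} = -100210 - \frac{299909}{319402} = - \frac{32007574329}{319402}$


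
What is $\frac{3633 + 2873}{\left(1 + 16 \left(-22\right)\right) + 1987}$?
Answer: $\frac{3253}{818} \approx 3.9768$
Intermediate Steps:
$\frac{3633 + 2873}{\left(1 + 16 \left(-22\right)\right) + 1987} = \frac{6506}{\left(1 - 352\right) + 1987} = \frac{6506}{-351 + 1987} = \frac{6506}{1636} = 6506 \cdot \frac{1}{1636} = \frac{3253}{818}$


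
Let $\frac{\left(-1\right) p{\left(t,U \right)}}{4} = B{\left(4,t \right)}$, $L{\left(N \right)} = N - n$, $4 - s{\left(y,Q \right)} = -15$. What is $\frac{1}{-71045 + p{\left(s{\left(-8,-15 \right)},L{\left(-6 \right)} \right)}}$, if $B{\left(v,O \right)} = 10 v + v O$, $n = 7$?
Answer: $- \frac{1}{71509} \approx -1.3984 \cdot 10^{-5}$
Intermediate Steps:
$s{\left(y,Q \right)} = 19$ ($s{\left(y,Q \right)} = 4 - -15 = 4 + 15 = 19$)
$L{\left(N \right)} = -7 + N$ ($L{\left(N \right)} = N - 7 = -7 + N$)
$B{\left(v,O \right)} = 10 v + O v$
$p{\left(t,U \right)} = -160 - 16 t$ ($p{\left(t,U \right)} = - 4 \cdot 4 \left(10 + t\right) = - 4 \left(40 + 4 t\right) = -160 - 16 t$)
$\frac{1}{-71045 + p{\left(s{\left(-8,-15 \right)},L{\left(-6 \right)} \right)}} = \frac{1}{-71045 - 464} = \frac{1}{-71509} = - \frac{1}{71509}$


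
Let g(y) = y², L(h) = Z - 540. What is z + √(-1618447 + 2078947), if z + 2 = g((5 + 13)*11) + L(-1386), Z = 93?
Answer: 38755 + 10*√4605 ≈ 39434.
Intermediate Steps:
L(h) = -447 (L(h) = 93 - 540 = -447)
z = 38755 (z = -2 + (((5 + 13)*11)² - 447) = -2 + ((18*11)² - 447) = -2 + (198² - 447) = -2 + (39204 - 447) = -2 + 38757 = 38755)
z + √(-1618447 + 2078947) = 38755 + √(-1618447 + 2078947) = 38755 + √460500 = 38755 + 10*√4605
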